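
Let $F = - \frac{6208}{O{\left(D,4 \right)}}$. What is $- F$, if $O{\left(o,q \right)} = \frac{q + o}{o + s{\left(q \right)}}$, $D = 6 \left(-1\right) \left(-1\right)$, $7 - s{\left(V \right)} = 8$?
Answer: $3104$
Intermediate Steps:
$s{\left(V \right)} = -1$ ($s{\left(V \right)} = 7 - 8 = -1$)
$D = 6$ ($D = \left(-6\right) \left(-1\right) = 6$)
$O{\left(o,q \right)} = \frac{o + q}{-1 + o}$ ($O{\left(o,q \right)} = \frac{q + o}{o - 1} = \frac{o + q}{-1 + o}$)
$F = -3104$ ($F = - \frac{6208}{\frac{1}{-1 + 6} \left(6 + 4\right)} = - \frac{6208}{\frac{1}{5} \cdot 10} = - \frac{6208}{2} = \left(-6208\right) \frac{1}{2} = -3104$)
$- F = \left(-1\right) \left(-3104\right) = 3104$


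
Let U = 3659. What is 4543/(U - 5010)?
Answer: -649/193 ≈ -3.3627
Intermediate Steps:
4543/(U - 5010) = 4543/(3659 - 5010) = 4543/(-1351) = 4543*(-1/1351) = -649/193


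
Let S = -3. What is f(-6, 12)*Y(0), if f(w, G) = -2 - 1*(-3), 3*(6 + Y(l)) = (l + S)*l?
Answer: -6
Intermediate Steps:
Y(l) = -6 + l*(-3 + l)/3 (Y(l) = -6 + ((l - 3)*l)/3 = -6 + ((-3 + l)*l)/3 = -6 + (l*(-3 + l))/3 = -6 + l*(-3 + l)/3)
f(w, G) = 1 (f(w, G) = -2 + 3 = 1)
f(-6, 12)*Y(0) = 1*(-6 - 1*0 + (⅓)*0²) = 1*(-6 + 0 + (⅓)*0) = 1*(-6 + 0 + 0) = 1*(-6) = -6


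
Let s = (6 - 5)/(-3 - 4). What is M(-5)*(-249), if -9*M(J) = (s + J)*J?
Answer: 4980/7 ≈ 711.43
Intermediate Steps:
s = -⅐ (s = 1/(-7) = 1*(-⅐) = -⅐ ≈ -0.14286)
M(J) = -J*(-⅐ + J)/9 (M(J) = -(-⅐ + J)*J/9 = -J*(-⅐ + J)/9)
M(-5)*(-249) = ((1/63)*(-5)*(1 - 7*(-5)))*(-249) = ((1/63)*(-5)*(1 + 35))*(-249) = ((1/63)*(-5)*36)*(-249) = -20/7*(-249) = 4980/7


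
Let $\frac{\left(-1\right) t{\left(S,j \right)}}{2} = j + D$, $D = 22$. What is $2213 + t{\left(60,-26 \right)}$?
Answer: $2221$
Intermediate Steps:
$t{\left(S,j \right)} = -44 - 2 j$ ($t{\left(S,j \right)} = - 2 \left(j + 22\right) = - 2 \left(22 + j\right) = -44 - 2 j$)
$2213 + t{\left(60,-26 \right)} = 2213 - -8 = 2213 + \left(-44 + 52\right) = 2213 + 8 = 2221$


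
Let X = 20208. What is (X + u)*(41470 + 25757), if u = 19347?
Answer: 2659163985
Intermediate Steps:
(X + u)*(41470 + 25757) = (20208 + 19347)*(41470 + 25757) = 39555*67227 = 2659163985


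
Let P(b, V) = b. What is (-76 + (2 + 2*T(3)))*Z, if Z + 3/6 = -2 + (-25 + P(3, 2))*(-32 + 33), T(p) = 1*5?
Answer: 1568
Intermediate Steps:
T(p) = 5
Z = -49/2 (Z = -1/2 + (-2 + (-25 + 3)*(-32 + 33)) = -1/2 + (-2 - 22*1) = -1/2 + (-2 - 22) = -1/2 - 24 = -49/2 ≈ -24.500)
(-76 + (2 + 2*T(3)))*Z = (-76 + (2 + 2*5))*(-49/2) = (-76 + (2 + 10))*(-49/2) = (-76 + 12)*(-49/2) = -64*(-49/2) = 1568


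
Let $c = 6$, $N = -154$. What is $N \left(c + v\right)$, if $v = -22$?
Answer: $2464$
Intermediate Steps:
$N \left(c + v\right) = - 154 \left(6 - 22\right) = \left(-154\right) \left(-16\right) = 2464$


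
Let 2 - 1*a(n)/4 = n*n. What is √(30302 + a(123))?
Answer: I*√30206 ≈ 173.8*I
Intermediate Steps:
a(n) = 8 - 4*n² (a(n) = 8 - 4*n*n = 8 - 4*n²)
√(30302 + a(123)) = √(30302 + (8 - 4*123²)) = √(30302 + (8 - 4*15129)) = √(30302 + (8 - 60516)) = √(30302 - 60508) = √(-30206) = I*√30206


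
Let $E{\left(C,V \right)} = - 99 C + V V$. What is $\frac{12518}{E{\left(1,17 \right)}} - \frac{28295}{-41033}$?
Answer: $\frac{259513572}{3898135} \approx 66.574$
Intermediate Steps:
$E{\left(C,V \right)} = V^{2} - 99 C$ ($E{\left(C,V \right)} = - 99 C + V^{2} = V^{2} - 99 C$)
$\frac{12518}{E{\left(1,17 \right)}} - \frac{28295}{-41033} = \frac{12518}{17^{2} - 99} - \frac{28295}{-41033} = \frac{12518}{289 - 99} - - \frac{28295}{41033} = \frac{12518}{190} + \frac{28295}{41033} = 12518 \cdot \frac{1}{190} + \frac{28295}{41033} = \frac{6259}{95} + \frac{28295}{41033} = \frac{259513572}{3898135}$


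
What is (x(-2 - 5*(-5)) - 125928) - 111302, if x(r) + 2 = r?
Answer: -237209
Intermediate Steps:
x(r) = -2 + r
(x(-2 - 5*(-5)) - 125928) - 111302 = ((-2 + (-2 - 5*(-5))) - 125928) - 111302 = ((-2 + (-2 + 25)) - 125928) - 111302 = ((-2 + 23) - 125928) - 111302 = (21 - 125928) - 111302 = -125907 - 111302 = -237209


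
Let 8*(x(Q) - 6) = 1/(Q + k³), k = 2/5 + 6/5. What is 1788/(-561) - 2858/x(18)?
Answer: -11888208612/24815087 ≈ -479.07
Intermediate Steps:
k = 8/5 (k = 2*(⅕) + 6*(⅕) = ⅖ + 6/5 = 8/5 ≈ 1.6000)
x(Q) = 6 + 1/(8*(512/125 + Q)) (x(Q) = 6 + 1/(8*(Q + (8/5)³)) = 6 + 1/(8*(Q + 512/125)) = 6 + 1/(8*(512/125 + Q)))
1788/(-561) - 2858/x(18) = 1788/(-561) - 2858*8*(512 + 125*18)/(24701 + 6000*18) = 1788*(-1/561) - 2858*8*(512 + 2250)/(24701 + 108000) = -596/187 - 2858/((⅛)*132701/2762) = -596/187 - 2858/((⅛)*(1/2762)*132701) = -596/187 - 2858/132701/22096 = -596/187 - 2858*22096/132701 = -596/187 - 63150368/132701 = -11888208612/24815087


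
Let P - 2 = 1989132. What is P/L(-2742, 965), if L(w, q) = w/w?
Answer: 1989134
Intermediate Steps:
P = 1989134 (P = 2 + 1989132 = 1989134)
L(w, q) = 1
P/L(-2742, 965) = 1989134/1 = 1989134*1 = 1989134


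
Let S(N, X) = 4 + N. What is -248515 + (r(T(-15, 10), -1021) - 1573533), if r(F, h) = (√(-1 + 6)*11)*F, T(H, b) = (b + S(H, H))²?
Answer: -1822048 + 11*√5 ≈ -1.8220e+6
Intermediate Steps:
T(H, b) = (4 + H + b)² (T(H, b) = (b + (4 + H))² = (4 + H + b)²)
r(F, h) = 11*F*√5 (r(F, h) = (√5*11)*F = (11*√5)*F = 11*F*√5)
-248515 + (r(T(-15, 10), -1021) - 1573533) = -248515 + (11*(4 - 15 + 10)²*√5 - 1573533) = -248515 + (11*(-1)²*√5 - 1573533) = -248515 + (11*1*√5 - 1573533) = -248515 + (11*√5 - 1573533) = -248515 + (-1573533 + 11*√5) = -1822048 + 11*√5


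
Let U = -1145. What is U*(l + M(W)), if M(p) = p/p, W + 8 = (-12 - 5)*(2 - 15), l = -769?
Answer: 879360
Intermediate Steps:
W = 213 (W = -8 + (-12 - 5)*(2 - 15) = -8 - 17*(-13) = -8 + 221 = 213)
M(p) = 1
U*(l + M(W)) = -1145*(-769 + 1) = -1145*(-768) = 879360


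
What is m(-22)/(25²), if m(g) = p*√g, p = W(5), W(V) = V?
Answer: I*√22/125 ≈ 0.037523*I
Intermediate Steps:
p = 5
m(g) = 5*√g
m(-22)/(25²) = (5*√(-22))/(25²) = (5*(I*√22))/625 = (5*I*√22)*(1/625) = I*√22/125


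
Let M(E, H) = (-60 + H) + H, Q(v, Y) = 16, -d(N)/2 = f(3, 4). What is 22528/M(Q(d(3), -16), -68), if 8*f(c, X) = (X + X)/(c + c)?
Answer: -5632/49 ≈ -114.94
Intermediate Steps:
f(c, X) = X/(8*c) (f(c, X) = ((X + X)/(c + c))/8 = ((2*X)/((2*c)))/8 = ((2*X)*(1/(2*c)))/8 = (X/c)/8 = X/(8*c))
d(N) = -⅓ (d(N) = -4/(4*3) = -2*⅙ = -⅓)
M(E, H) = -60 + 2*H
22528/M(Q(d(3), -16), -68) = 22528/(-60 + 2*(-68)) = 22528/(-60 - 136) = 22528/(-196) = 22528*(-1/196) = -5632/49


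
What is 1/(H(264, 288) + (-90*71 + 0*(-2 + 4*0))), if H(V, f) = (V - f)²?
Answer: -1/5814 ≈ -0.00017200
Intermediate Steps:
1/(H(264, 288) + (-90*71 + 0*(-2 + 4*0))) = 1/((264 - 1*288)² + (-90*71 + 0*(-2 + 4*0))) = 1/((264 - 288)² + (-6390 + 0*(-2 + 0))) = 1/((-24)² + (-6390 + 0*(-2))) = 1/(576 + (-6390 + 0)) = 1/(576 - 6390) = 1/(-5814) = -1/5814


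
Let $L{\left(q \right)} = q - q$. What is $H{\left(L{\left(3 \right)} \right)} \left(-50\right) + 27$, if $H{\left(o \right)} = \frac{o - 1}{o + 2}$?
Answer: $52$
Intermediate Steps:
$L{\left(q \right)} = 0$
$H{\left(o \right)} = \frac{-1 + o}{2 + o}$
$H{\left(L{\left(3 \right)} \right)} \left(-50\right) + 27 = \frac{-1 + 0}{2 + 0} \left(-50\right) + 27 = \frac{1}{2} \left(-1\right) \left(-50\right) + 27 = \left(- \frac{1}{2}\right) \left(-50\right) + 27 = 25 + 27 = 52$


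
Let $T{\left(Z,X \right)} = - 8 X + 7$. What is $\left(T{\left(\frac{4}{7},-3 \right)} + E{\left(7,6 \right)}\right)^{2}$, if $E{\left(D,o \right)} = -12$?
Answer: $361$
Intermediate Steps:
$T{\left(Z,X \right)} = 7 - 8 X$
$\left(T{\left(\frac{4}{7},-3 \right)} + E{\left(7,6 \right)}\right)^{2} = \left(\left(7 - -24\right) - 12\right)^{2} = \left(\left(7 + 24\right) - 12\right)^{2} = \left(31 - 12\right)^{2} = 19^{2} = 361$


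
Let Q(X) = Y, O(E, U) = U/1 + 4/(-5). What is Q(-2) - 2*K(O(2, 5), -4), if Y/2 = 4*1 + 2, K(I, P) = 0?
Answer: 12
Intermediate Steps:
O(E, U) = -4/5 + U (O(E, U) = U*1 + 4*(-1/5) = U - 4/5 = -4/5 + U)
Y = 12 (Y = 2*(4*1 + 2) = 2*(4 + 2) = 2*6 = 12)
Q(X) = 12
Q(-2) - 2*K(O(2, 5), -4) = 12 - 2*0 = 12 + 0 = 12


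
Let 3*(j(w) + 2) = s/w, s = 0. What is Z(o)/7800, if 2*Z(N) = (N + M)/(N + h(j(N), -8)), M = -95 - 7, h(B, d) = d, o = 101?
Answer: -1/1450800 ≈ -6.8928e-7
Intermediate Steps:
j(w) = -2 (j(w) = -2 + (0/w)/3 = -2 + (⅓)*0 = -2 + 0 = -2)
M = -102
Z(N) = (-102 + N)/(2*(-8 + N)) (Z(N) = ((N - 102)/(N - 8))/2 = ((-102 + N)/(-8 + N))/2 = (-102 + N)/(2*(-8 + N)))
Z(o)/7800 = ((-102 + 101)/(2*(-8 + 101)))/7800 = ((½)*(-1)/93)*(1/7800) = ((½)*(1/93)*(-1))*(1/7800) = -1/186*1/7800 = -1/1450800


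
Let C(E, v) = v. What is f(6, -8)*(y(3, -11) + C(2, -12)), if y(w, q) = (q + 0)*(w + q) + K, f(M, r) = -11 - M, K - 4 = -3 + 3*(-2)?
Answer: -1207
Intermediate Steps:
K = -5 (K = 4 + (-3 + 3*(-2)) = 4 + (-3 - 6) = 4 - 9 = -5)
y(w, q) = -5 + q*(q + w) (y(w, q) = (q + 0)*(w + q) - 5 = q*(q + w) - 5 = -5 + q*(q + w))
f(6, -8)*(y(3, -11) + C(2, -12)) = (-11 - 1*6)*((-5 + (-11)² - 11*3) - 12) = (-11 - 6)*((-5 + 121 - 33) - 12) = -17*(83 - 12) = -17*71 = -1207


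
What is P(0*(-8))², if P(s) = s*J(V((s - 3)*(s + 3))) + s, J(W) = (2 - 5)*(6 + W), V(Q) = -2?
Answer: 0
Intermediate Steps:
J(W) = -18 - 3*W (J(W) = -3*(6 + W) = -18 - 3*W)
P(s) = -11*s (P(s) = s*(-18 - 3*(-2)) + s = s*(-18 + 6) + s = s*(-12) + s = -12*s + s = -11*s)
P(0*(-8))² = (-0*(-8))² = (-11*0)² = 0² = 0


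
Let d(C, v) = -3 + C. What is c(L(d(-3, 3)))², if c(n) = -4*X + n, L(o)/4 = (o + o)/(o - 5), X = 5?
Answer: 29584/121 ≈ 244.50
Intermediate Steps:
L(o) = 8*o/(-5 + o) (L(o) = 4*((o + o)/(o - 5)) = 4*((2*o)/(-5 + o)) = 4*(2*o/(-5 + o)) = 8*o/(-5 + o))
c(n) = -20 + n (c(n) = -4*5 + n = -20 + n)
c(L(d(-3, 3)))² = (-20 + 8*(-3 - 3)/(-5 + (-3 - 3)))² = (-20 + 8*(-6)/(-5 - 6))² = (-20 + 8*(-6)/(-11))² = (-20 + 8*(-6)*(-1/11))² = (-20 + 48/11)² = (-172/11)² = 29584/121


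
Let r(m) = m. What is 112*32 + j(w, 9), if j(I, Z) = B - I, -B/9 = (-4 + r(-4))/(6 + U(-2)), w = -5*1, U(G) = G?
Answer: 3607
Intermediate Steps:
w = -5
B = 18 (B = -9*(-4 - 4)/(6 - 2) = -(-72)/4 = -9*(-2) = 18)
j(I, Z) = 18 - I
112*32 + j(w, 9) = 112*32 + (18 - 1*(-5)) = 3584 + (18 + 5) = 3584 + 23 = 3607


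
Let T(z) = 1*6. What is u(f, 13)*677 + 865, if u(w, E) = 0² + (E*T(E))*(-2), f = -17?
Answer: -104747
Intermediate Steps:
T(z) = 6
u(w, E) = -12*E (u(w, E) = 0² + (E*6)*(-2) = 0 + (6*E)*(-2) = 0 - 12*E = -12*E)
u(f, 13)*677 + 865 = -12*13*677 + 865 = -156*677 + 865 = -105612 + 865 = -104747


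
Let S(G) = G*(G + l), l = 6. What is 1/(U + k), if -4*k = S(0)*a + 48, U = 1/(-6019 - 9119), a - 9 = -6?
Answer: -15138/181657 ≈ -0.083333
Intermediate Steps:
S(G) = G*(6 + G) (S(G) = G*(G + 6) = G*(6 + G))
a = 3 (a = 9 - 6 = 3)
U = -1/15138 (U = 1/(-15138) = -1/15138 ≈ -6.6059e-5)
k = -12 (k = -((0*(6 + 0))*3 + 48)/4 = -((0*6)*3 + 48)/4 = -(0*3 + 48)/4 = -(0 + 48)/4 = -¼*48 = -12)
1/(U + k) = 1/(-1/15138 - 12) = 1/(-181657/15138) = -15138/181657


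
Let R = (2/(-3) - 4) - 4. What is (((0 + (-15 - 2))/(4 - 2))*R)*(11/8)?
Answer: 2431/24 ≈ 101.29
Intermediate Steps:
R = -26/3 (R = (2*(-1/3) - 4) - 4 = (-2/3 - 4) - 4 = -14/3 - 4 = -26/3 ≈ -8.6667)
(((0 + (-15 - 2))/(4 - 2))*R)*(11/8) = (((0 + (-15 - 2))/(4 - 2))*(-26/3))*(11/8) = (((0 + (-5*3 - 2))/2)*(-26/3))*(11*(1/8)) = (((0 + (-15 - 2))*(1/2))*(-26/3))*(11/8) = (((0 - 17)*(1/2))*(-26/3))*(11/8) = (-17*1/2*(-26/3))*(11/8) = -17/2*(-26/3)*(11/8) = (221/3)*(11/8) = 2431/24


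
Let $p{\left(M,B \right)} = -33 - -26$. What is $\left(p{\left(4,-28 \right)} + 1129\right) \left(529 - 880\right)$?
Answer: $-393822$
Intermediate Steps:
$p{\left(M,B \right)} = -7$ ($p{\left(M,B \right)} = -33 + 26 = -7$)
$\left(p{\left(4,-28 \right)} + 1129\right) \left(529 - 880\right) = \left(-7 + 1129\right) \left(529 - 880\right) = 1122 \left(-351\right) = -393822$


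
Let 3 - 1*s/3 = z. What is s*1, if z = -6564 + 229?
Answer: 19014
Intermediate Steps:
z = -6335
s = 19014 (s = 9 - 3*(-6335) = 9 + 19005 = 19014)
s*1 = 19014*1 = 19014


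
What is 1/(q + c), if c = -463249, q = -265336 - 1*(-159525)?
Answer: -1/569060 ≈ -1.7573e-6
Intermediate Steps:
q = -105811 (q = -265336 + 159525 = -105811)
1/(q + c) = 1/(-105811 - 463249) = 1/(-569060) = -1/569060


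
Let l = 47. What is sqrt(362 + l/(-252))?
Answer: sqrt(638239)/42 ≈ 19.021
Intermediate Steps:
sqrt(362 + l/(-252)) = sqrt(362 + 47/(-252)) = sqrt(362 + 47*(-1/252)) = sqrt(362 - 47/252) = sqrt(91177/252) = sqrt(638239)/42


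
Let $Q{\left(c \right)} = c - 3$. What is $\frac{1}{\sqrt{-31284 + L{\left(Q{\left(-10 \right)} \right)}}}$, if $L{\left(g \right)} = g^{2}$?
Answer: $- \frac{i \sqrt{635}}{4445} \approx - 0.0056691 i$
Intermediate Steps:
$Q{\left(c \right)} = -3 + c$
$\frac{1}{\sqrt{-31284 + L{\left(Q{\left(-10 \right)} \right)}}} = \frac{1}{\sqrt{-31284 + \left(-3 - 10\right)^{2}}} = \frac{1}{\sqrt{-31284 + \left(-13\right)^{2}}} = \frac{1}{\sqrt{-31284 + 169}} = \frac{1}{\sqrt{-31115}} = \frac{1}{7 i \sqrt{635}} = - \frac{i \sqrt{635}}{4445}$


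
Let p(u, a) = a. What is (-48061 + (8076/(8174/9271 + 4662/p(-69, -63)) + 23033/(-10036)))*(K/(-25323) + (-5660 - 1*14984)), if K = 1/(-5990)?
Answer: 42761061662777975709741121/42997599394331400 ≈ 9.9450e+8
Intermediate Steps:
K = -1/5990 ≈ -0.00016694
(-48061 + (8076/(8174/9271 + 4662/p(-69, -63)) + 23033/(-10036)))*(K/(-25323) + (-5660 - 1*14984)) = (-48061 + (8076/(8174/9271 + 4662/(-63)) + 23033/(-10036)))*(-1/5990/(-25323) + (-5660 - 1*14984)) = (-48061 + (8076/(8174*(1/9271) + 4662*(-1/63)) + 23033*(-1/10036)))*(-1/5990*(-1/25323) + (-5660 - 14984)) = (-48061 + (8076/(8174/9271 - 74) - 23033/10036))*(1/151684770 - 20644) = (-48061 + (8076/(-677880/9271) - 23033/10036))*(-3131380391879/151684770) = (-48061 + (8076*(-9271/677880) - 23033/10036))*(-3131380391879/151684770) = (-48061 + (-6239383/56490 - 23033/10036))*(-3131380391879/151684770) = (-48061 - 31959790979/283466820)*(-3131380391879/151684770) = -13655658626999/283466820*(-3131380391879/151684770) = 42761061662777975709741121/42997599394331400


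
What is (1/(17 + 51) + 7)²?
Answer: 227529/4624 ≈ 49.206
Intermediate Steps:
(1/(17 + 51) + 7)² = (1/68 + 7)² = (477/68)² = 227529/4624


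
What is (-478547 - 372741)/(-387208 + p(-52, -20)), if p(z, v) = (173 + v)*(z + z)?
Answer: 106411/50390 ≈ 2.1117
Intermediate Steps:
p(z, v) = 2*z*(173 + v) (p(z, v) = (173 + v)*(2*z) = 2*z*(173 + v))
(-478547 - 372741)/(-387208 + p(-52, -20)) = (-478547 - 372741)/(-387208 + 2*(-52)*(173 - 20)) = -851288/(-387208 + 2*(-52)*153) = -851288/(-387208 - 15912) = -851288/(-403120) = -851288*(-1/403120) = 106411/50390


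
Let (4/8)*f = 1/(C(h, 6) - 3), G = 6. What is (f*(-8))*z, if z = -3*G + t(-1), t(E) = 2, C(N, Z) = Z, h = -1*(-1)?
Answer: 256/3 ≈ 85.333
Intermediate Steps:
h = 1
z = -16 (z = -3*6 + 2 = -18 + 2 = -16)
f = ⅔ (f = 2/(6 - 3) = 2/3 = 2*(⅓) = ⅔ ≈ 0.66667)
(f*(-8))*z = ((⅔)*(-8))*(-16) = -16/3*(-16) = 256/3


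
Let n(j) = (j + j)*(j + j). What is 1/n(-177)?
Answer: 1/125316 ≈ 7.9798e-6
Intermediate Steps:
n(j) = 4*j**2 (n(j) = (2*j)*(2*j) = 4*j**2)
1/n(-177) = 1/(4*(-177)**2) = 1/(4*31329) = 1/125316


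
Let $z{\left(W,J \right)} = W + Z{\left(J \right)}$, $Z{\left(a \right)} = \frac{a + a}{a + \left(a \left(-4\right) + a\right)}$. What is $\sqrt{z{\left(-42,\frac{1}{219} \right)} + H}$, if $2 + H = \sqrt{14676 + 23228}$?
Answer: $\sqrt{-45 + 4 \sqrt{2369}} \approx 12.235$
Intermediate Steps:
$Z{\left(a \right)} = -1$ ($Z{\left(a \right)} = \frac{2 a}{a + \left(- 4 a + a\right)} = \frac{2 a}{a - 3 a} = \frac{2 a}{\left(-2\right) a} = 2 a \left(- \frac{1}{2 a}\right) = -1$)
$z{\left(W,J \right)} = -1 + W$ ($z{\left(W,J \right)} = W - 1 = -1 + W$)
$H = -2 + 4 \sqrt{2369}$ ($H = -2 + \sqrt{14676 + 23228} = -2 + \sqrt{37904} = -2 + 4 \sqrt{2369} \approx 192.69$)
$\sqrt{z{\left(-42,\frac{1}{219} \right)} + H} = \sqrt{\left(-1 - 42\right) - \left(2 - 4 \sqrt{2369}\right)} = \sqrt{-43 - \left(2 - 4 \sqrt{2369}\right)} = \sqrt{-45 + 4 \sqrt{2369}}$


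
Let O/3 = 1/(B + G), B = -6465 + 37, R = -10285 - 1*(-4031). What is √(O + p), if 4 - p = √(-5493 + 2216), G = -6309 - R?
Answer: √(18677523 - 4669921*I*√3277)/2161 ≈ 5.54 - 5.1665*I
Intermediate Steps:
R = -6254 (R = -10285 + 4031 = -6254)
G = -55 (G = -6309 - 1*(-6254) = -6309 + 6254 = -55)
B = -6428
O = -1/2161 (O = 3/(-6428 - 55) = 3/(-6483) = 3*(-1/6483) = -1/2161 ≈ -0.00046275)
p = 4 - I*√3277 (p = 4 - √(-5493 + 2216) = 4 - √(-3277) = 4 - I*√3277 ≈ 4.0 - 57.245*I)
√(O + p) = √(-1/2161 + (4 - I*√3277)) = √(8643/2161 - I*√3277)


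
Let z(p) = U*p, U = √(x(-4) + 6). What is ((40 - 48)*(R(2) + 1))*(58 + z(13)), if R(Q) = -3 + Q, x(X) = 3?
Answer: 0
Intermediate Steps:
U = 3 (U = √(3 + 6) = √9 = 3)
z(p) = 3*p
((40 - 48)*(R(2) + 1))*(58 + z(13)) = ((40 - 48)*((-3 + 2) + 1))*(58 + 3*13) = (-8*(-1 + 1))*(58 + 39) = -8*0*97 = 0*97 = 0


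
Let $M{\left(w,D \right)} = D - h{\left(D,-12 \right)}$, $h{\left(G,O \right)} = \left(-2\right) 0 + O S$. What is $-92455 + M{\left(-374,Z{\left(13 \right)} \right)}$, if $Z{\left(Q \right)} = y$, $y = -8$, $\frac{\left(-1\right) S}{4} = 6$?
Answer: $-92751$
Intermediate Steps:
$S = -24$ ($S = \left(-4\right) 6 = -24$)
$h{\left(G,O \right)} = - 24 O$ ($h{\left(G,O \right)} = \left(-2\right) 0 + O \left(-24\right) = 0 - 24 O = - 24 O$)
$Z{\left(Q \right)} = -8$
$M{\left(w,D \right)} = -288 + D$ ($M{\left(w,D \right)} = D - \left(-24\right) \left(-12\right) = D - 288 = -288 + D$)
$-92455 + M{\left(-374,Z{\left(13 \right)} \right)} = -92455 - 296 = -92751$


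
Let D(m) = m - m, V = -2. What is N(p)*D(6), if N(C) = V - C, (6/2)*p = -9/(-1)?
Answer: 0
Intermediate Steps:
p = 3 (p = (-9/(-1))/3 = (-9*(-1))/3 = (1/3)*9 = 3)
N(C) = -2 - C
D(m) = 0
N(p)*D(6) = (-2 - 1*3)*0 = (-2 - 3)*0 = -5*0 = 0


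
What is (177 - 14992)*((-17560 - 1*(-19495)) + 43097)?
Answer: -667149080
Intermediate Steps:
(177 - 14992)*((-17560 - 1*(-19495)) + 43097) = -14815*((-17560 + 19495) + 43097) = -14815*(1935 + 43097) = -14815*45032 = -667149080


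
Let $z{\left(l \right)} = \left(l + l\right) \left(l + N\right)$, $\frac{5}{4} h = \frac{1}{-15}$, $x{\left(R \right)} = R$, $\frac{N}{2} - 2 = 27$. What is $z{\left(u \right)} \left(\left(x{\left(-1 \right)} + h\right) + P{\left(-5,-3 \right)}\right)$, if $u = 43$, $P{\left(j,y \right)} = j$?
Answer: $- \frac{3943444}{75} \approx -52579.0$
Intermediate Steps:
$N = 58$ ($N = 4 + 2 \cdot 27 = 4 + 54 = 58$)
$h = - \frac{4}{75}$ ($h = \frac{4}{5 \left(-15\right)} = \frac{4}{5} \left(- \frac{1}{15}\right) = - \frac{4}{75} \approx -0.053333$)
$z{\left(l \right)} = 2 l \left(58 + l\right)$ ($z{\left(l \right)} = \left(l + l\right) \left(l + 58\right) = 2 l \left(58 + l\right)$)
$z{\left(u \right)} \left(\left(x{\left(-1 \right)} + h\right) + P{\left(-5,-3 \right)}\right) = 2 \cdot 43 \left(58 + 43\right) \left(\left(-1 - \frac{4}{75}\right) - 5\right) = 2 \cdot 43 \cdot 101 \left(- \frac{79}{75} - 5\right) = 8686 \left(- \frac{454}{75}\right) = - \frac{3943444}{75}$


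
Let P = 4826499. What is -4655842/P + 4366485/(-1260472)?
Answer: -26943393963439/6083666847528 ≈ -4.4288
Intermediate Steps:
-4655842/P + 4366485/(-1260472) = -4655842/4826499 + 4366485/(-1260472) = -4655842*1/4826499 + 4366485*(-1/1260472) = -4655842/4826499 - 4366485/1260472 = -26943393963439/6083666847528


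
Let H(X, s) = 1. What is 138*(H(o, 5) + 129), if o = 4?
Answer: 17940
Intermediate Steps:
138*(H(o, 5) + 129) = 138*(1 + 129) = 138*130 = 17940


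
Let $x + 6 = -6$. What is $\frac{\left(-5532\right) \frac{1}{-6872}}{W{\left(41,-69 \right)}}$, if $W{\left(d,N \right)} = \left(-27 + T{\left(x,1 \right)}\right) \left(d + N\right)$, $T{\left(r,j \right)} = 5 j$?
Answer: $\frac{1383}{1058288} \approx 0.0013068$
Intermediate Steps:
$x = -12$ ($x = -6 - 6 = -12$)
$W{\left(d,N \right)} = - 22 N - 22 d$ ($W{\left(d,N \right)} = \left(-27 + 5 \cdot 1\right) \left(d + N\right) = \left(-27 + 5\right) \left(N + d\right) = - 22 \left(N + d\right) = - 22 N - 22 d$)
$\frac{\left(-5532\right) \frac{1}{-6872}}{W{\left(41,-69 \right)}} = \frac{\left(-5532\right) \frac{1}{-6872}}{\left(-22\right) \left(-69\right) - 902} = \frac{\left(-5532\right) \left(- \frac{1}{6872}\right)}{1518 - 902} = \frac{1383}{1718 \cdot 616} = \frac{1383}{1718} \cdot \frac{1}{616} = \frac{1383}{1058288}$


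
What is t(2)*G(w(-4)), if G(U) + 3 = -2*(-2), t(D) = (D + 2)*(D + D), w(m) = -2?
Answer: 16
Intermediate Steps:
t(D) = 2*D*(2 + D) (t(D) = (2 + D)*(2*D) = 2*D*(2 + D))
G(U) = 1 (G(U) = -3 - 2*(-2) = -3 + 4 = 1)
t(2)*G(w(-4)) = (2*2*(2 + 2))*1 = (2*2*4)*1 = 16*1 = 16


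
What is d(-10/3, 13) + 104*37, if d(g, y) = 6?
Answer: 3854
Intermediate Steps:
d(-10/3, 13) + 104*37 = 6 + 104*37 = 6 + 3848 = 3854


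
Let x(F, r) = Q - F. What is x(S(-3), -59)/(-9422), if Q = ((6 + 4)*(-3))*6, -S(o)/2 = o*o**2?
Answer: 117/4711 ≈ 0.024835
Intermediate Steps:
S(o) = -2*o**3 (S(o) = -2*o*o**2 = -2*o**3)
Q = -180 (Q = (10*(-3))*6 = -30*6 = -180)
x(F, r) = -180 - F
x(S(-3), -59)/(-9422) = (-180 - (-2)*(-3)**3)/(-9422) = (-180 - (-2)*(-27))*(-1/9422) = (-180 - 1*54)*(-1/9422) = (-180 - 54)*(-1/9422) = -234*(-1/9422) = 117/4711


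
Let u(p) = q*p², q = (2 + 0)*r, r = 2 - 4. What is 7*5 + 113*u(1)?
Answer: -417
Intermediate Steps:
r = -2
q = -4 (q = (2 + 0)*(-2) = 2*(-2) = -4)
u(p) = -4*p²
7*5 + 113*u(1) = 7*5 + 113*(-4*1²) = 35 + 113*(-4*1) = 35 + 113*(-4) = 35 - 452 = -417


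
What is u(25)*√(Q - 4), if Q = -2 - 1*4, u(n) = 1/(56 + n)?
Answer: I*√10/81 ≈ 0.03904*I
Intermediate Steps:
Q = -6 (Q = -2 - 4 = -6)
u(25)*√(Q - 4) = √(-6 - 4)/(56 + 25) = √(-10)/81 = (I*√10)/81 = I*√10/81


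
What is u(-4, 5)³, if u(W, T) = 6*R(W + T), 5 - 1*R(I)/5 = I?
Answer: 1728000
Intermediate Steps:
R(I) = 25 - 5*I
u(W, T) = 150 - 30*T - 30*W (u(W, T) = 6*(25 - 5*(W + T)) = 6*(25 - 5*(T + W)) = 6*(25 + (-5*T - 5*W)) = 6*(25 - 5*T - 5*W) = 150 - 30*T - 30*W)
u(-4, 5)³ = (150 - 30*5 - 30*(-4))³ = (150 - 150 + 120)³ = 120³ = 1728000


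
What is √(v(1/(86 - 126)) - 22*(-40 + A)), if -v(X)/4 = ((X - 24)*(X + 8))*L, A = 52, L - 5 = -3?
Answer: √507518/20 ≈ 35.620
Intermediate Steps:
L = 2 (L = 5 - 3 = 2)
v(X) = -8*(-24 + X)*(8 + X) (v(X) = -4*(X - 24)*(X + 8)*2 = -4*(-24 + X)*(8 + X)*2 = -8*(-24 + X)*(8 + X))
√(v(1/(86 - 126)) - 22*(-40 + A)) = √((1536 - 8/(86 - 126)² + 128/(86 - 126)) - 22*(-40 + 52)) = √((1536 - 8*(1/(-40))² + 128/(-40)) - 22*12) = √((1536 - 8*(-1/40)² + 128*(-1/40)) - 264) = √((1536 - 8*1/1600 - 16/5) - 264) = √((1536 - 1/200 - 16/5) - 264) = √(306559/200 - 264) = √(253759/200) = √507518/20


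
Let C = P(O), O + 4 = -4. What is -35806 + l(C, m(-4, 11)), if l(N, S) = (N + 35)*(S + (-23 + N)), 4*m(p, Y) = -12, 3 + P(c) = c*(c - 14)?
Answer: -5230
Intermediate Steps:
O = -8 (O = -4 - 4 = -8)
P(c) = -3 + c*(-14 + c) (P(c) = -3 + c*(c - 14) = -3 + c*(-14 + c))
m(p, Y) = -3 (m(p, Y) = (¼)*(-12) = -3)
C = 173 (C = -3 + (-8)² - 14*(-8) = -3 + 64 + 112 = 173)
l(N, S) = (35 + N)*(-23 + N + S)
-35806 + l(C, m(-4, 11)) = -35806 + (-805 + 173² + 12*173 + 35*(-3) + 173*(-3)) = -35806 + (-805 + 29929 + 2076 - 105 - 519) = -35806 + 30576 = -5230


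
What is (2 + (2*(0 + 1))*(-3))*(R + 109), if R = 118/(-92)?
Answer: -9910/23 ≈ -430.87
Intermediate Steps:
R = -59/46 (R = 118*(-1/92) = -59/46 ≈ -1.2826)
(2 + (2*(0 + 1))*(-3))*(R + 109) = (2 + (2*(0 + 1))*(-3))*(-59/46 + 109) = (2 + (2*1)*(-3))*(4955/46) = (2 + 2*(-3))*(4955/46) = (2 - 6)*(4955/46) = -4*4955/46 = -9910/23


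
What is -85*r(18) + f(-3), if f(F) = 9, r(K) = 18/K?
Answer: -76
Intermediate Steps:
-85*r(18) + f(-3) = -1530/18 + 9 = -85*1 + 9 = -85 + 9 = -76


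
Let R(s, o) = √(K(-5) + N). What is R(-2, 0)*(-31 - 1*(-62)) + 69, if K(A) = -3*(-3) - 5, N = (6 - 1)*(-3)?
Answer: 69 + 31*I*√11 ≈ 69.0 + 102.82*I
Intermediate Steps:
N = -15 (N = 5*(-3) = -15)
K(A) = 4 (K(A) = 9 - 5 = 4)
R(s, o) = I*√11 (R(s, o) = √(4 - 15) = √(-11) = I*√11)
R(-2, 0)*(-31 - 1*(-62)) + 69 = (I*√11)*(-31 - 1*(-62)) + 69 = (I*√11)*(-31 + 62) + 69 = (I*√11)*31 + 69 = 31*I*√11 + 69 = 69 + 31*I*√11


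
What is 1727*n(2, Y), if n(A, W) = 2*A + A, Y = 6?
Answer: 10362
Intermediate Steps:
n(A, W) = 3*A
1727*n(2, Y) = 1727*(3*2) = 1727*6 = 10362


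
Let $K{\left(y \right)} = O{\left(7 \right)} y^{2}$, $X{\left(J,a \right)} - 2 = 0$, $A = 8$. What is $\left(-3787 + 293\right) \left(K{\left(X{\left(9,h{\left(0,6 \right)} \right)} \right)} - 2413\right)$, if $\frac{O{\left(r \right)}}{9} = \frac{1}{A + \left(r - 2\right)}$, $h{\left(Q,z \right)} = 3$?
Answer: $\frac{109477502}{13} \approx 8.4213 \cdot 10^{6}$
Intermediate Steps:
$X{\left(J,a \right)} = 2$ ($X{\left(J,a \right)} = 2 + 0 = 2$)
$O{\left(r \right)} = \frac{9}{6 + r}$ ($O{\left(r \right)} = \frac{9}{8 + \left(r - 2\right)} = \frac{9}{8 + \left(-2 + r\right)} = \frac{9}{6 + r}$)
$K{\left(y \right)} = \frac{9 y^{2}}{13}$ ($K{\left(y \right)} = \frac{9}{6 + 7} y^{2} = \frac{9}{13} y^{2} = 9 \cdot \frac{1}{13} y^{2} = \frac{9 y^{2}}{13}$)
$\left(-3787 + 293\right) \left(K{\left(X{\left(9,h{\left(0,6 \right)} \right)} \right)} - 2413\right) = \left(-3787 + 293\right) \left(\frac{9 \cdot 2^{2}}{13} - 2413\right) = - 3494 \left(\frac{9}{13} \cdot 4 - 2413\right) = - 3494 \left(\frac{36}{13} - 2413\right) = \left(-3494\right) \left(- \frac{31333}{13}\right) = \frac{109477502}{13}$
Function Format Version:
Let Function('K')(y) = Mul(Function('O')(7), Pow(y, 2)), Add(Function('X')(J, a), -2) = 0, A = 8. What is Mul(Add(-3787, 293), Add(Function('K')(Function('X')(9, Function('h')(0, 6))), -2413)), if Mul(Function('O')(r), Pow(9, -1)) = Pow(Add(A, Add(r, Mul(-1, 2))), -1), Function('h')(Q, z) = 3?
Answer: Rational(109477502, 13) ≈ 8.4213e+6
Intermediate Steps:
Function('X')(J, a) = 2 (Function('X')(J, a) = Add(2, 0) = 2)
Function('O')(r) = Mul(9, Pow(Add(6, r), -1)) (Function('O')(r) = Mul(9, Pow(Add(8, Add(r, Mul(-1, 2))), -1)) = Mul(9, Pow(Add(8, Add(r, -2)), -1)) = Mul(9, Pow(Add(8, Add(-2, r)), -1)) = Mul(9, Pow(Add(6, r), -1)))
Function('K')(y) = Mul(Rational(9, 13), Pow(y, 2)) (Function('K')(y) = Mul(Mul(9, Pow(Add(6, 7), -1)), Pow(y, 2)) = Mul(Mul(9, Pow(13, -1)), Pow(y, 2)) = Mul(Mul(9, Rational(1, 13)), Pow(y, 2)) = Mul(Rational(9, 13), Pow(y, 2)))
Mul(Add(-3787, 293), Add(Function('K')(Function('X')(9, Function('h')(0, 6))), -2413)) = Mul(Add(-3787, 293), Add(Mul(Rational(9, 13), Pow(2, 2)), -2413)) = Mul(-3494, Add(Mul(Rational(9, 13), 4), -2413)) = Mul(-3494, Add(Rational(36, 13), -2413)) = Mul(-3494, Rational(-31333, 13)) = Rational(109477502, 13)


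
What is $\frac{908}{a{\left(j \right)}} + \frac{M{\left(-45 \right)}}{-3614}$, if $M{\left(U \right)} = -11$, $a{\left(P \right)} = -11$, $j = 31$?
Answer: $- \frac{3281391}{39754} \approx -82.542$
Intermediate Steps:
$\frac{908}{a{\left(j \right)}} + \frac{M{\left(-45 \right)}}{-3614} = \frac{908}{-11} - \frac{11}{-3614} = 908 \left(- \frac{1}{11}\right) - - \frac{11}{3614} = - \frac{908}{11} + \frac{11}{3614} = - \frac{3281391}{39754}$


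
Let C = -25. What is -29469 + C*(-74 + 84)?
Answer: -29719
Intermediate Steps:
-29469 + C*(-74 + 84) = -29469 - 25*(-74 + 84) = -29469 - 25*10 = -29469 - 250 = -29719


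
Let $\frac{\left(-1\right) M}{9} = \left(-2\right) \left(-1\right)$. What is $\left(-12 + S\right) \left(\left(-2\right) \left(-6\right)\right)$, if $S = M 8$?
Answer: $-1872$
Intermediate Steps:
$M = -18$ ($M = - 9 \left(\left(-2\right) \left(-1\right)\right) = \left(-9\right) 2 = -18$)
$S = -144$ ($S = \left(-18\right) 8 = -144$)
$\left(-12 + S\right) \left(\left(-2\right) \left(-6\right)\right) = \left(-12 - 144\right) \left(\left(-2\right) \left(-6\right)\right) = \left(-156\right) 12 = -1872$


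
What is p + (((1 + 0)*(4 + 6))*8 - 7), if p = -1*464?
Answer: -391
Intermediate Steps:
p = -464
p + (((1 + 0)*(4 + 6))*8 - 7) = -464 + (((1 + 0)*(4 + 6))*8 - 7) = -464 + ((1*10)*8 - 7) = -464 + (10*8 - 7) = -464 + (80 - 7) = -464 + 73 = -391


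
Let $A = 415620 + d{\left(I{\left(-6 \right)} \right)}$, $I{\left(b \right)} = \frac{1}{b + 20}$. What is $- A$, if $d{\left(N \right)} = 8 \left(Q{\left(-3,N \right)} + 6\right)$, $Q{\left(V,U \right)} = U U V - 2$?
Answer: $- \frac{20366942}{49} \approx -4.1565 \cdot 10^{5}$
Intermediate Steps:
$I{\left(b \right)} = \frac{1}{20 + b}$
$Q{\left(V,U \right)} = -2 + V U^{2}$ ($Q{\left(V,U \right)} = U^{2} V - 2 = V U^{2} - 2 = -2 + V U^{2}$)
$d{\left(N \right)} = 32 - 24 N^{2}$ ($d{\left(N \right)} = 8 \left(\left(-2 - 3 N^{2}\right) + 6\right) = 8 \left(4 - 3 N^{2}\right) = 32 - 24 N^{2}$)
$A = \frac{20366942}{49}$ ($A = 415620 + \left(32 - 24 \left(\frac{1}{20 - 6}\right)^{2}\right) = 415620 + \left(32 - 24 \left(\frac{1}{14}\right)^{2}\right) = 415620 + \left(32 - \frac{24}{196}\right) = 415620 + \left(32 - \frac{6}{49}\right) = 415620 + \frac{1562}{49} = \frac{20366942}{49} \approx 4.1565 \cdot 10^{5}$)
$- A = \left(-1\right) \frac{20366942}{49} = - \frac{20366942}{49}$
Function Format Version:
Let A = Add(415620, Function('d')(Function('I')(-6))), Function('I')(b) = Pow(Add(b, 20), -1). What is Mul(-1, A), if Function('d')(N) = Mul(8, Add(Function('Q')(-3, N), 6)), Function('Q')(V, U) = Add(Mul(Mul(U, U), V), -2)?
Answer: Rational(-20366942, 49) ≈ -4.1565e+5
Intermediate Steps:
Function('I')(b) = Pow(Add(20, b), -1)
Function('Q')(V, U) = Add(-2, Mul(V, Pow(U, 2))) (Function('Q')(V, U) = Add(Mul(Pow(U, 2), V), -2) = Add(Mul(V, Pow(U, 2)), -2) = Add(-2, Mul(V, Pow(U, 2))))
Function('d')(N) = Add(32, Mul(-24, Pow(N, 2))) (Function('d')(N) = Mul(8, Add(Add(-2, Mul(-3, Pow(N, 2))), 6)) = Mul(8, Add(4, Mul(-3, Pow(N, 2)))) = Add(32, Mul(-24, Pow(N, 2))))
A = Rational(20366942, 49) (A = Add(415620, Add(32, Mul(-24, Pow(Pow(Add(20, -6), -1), 2)))) = Add(415620, Add(32, Mul(-24, Pow(Pow(14, -1), 2)))) = Add(415620, Add(32, Mul(-24, Pow(Rational(1, 14), 2)))) = Add(415620, Add(32, Mul(-24, Rational(1, 196)))) = Add(415620, Add(32, Rational(-6, 49))) = Add(415620, Rational(1562, 49)) = Rational(20366942, 49) ≈ 4.1565e+5)
Mul(-1, A) = Mul(-1, Rational(20366942, 49)) = Rational(-20366942, 49)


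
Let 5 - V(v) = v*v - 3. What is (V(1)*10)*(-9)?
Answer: -630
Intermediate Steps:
V(v) = 8 - v**2 (V(v) = 5 - (v*v - 3) = 5 - (v**2 - 3) = 5 - (-3 + v**2) = 5 + (3 - v**2) = 8 - v**2)
(V(1)*10)*(-9) = ((8 - 1*1**2)*10)*(-9) = ((8 - 1*1)*10)*(-9) = ((8 - 1)*10)*(-9) = (7*10)*(-9) = 70*(-9) = -630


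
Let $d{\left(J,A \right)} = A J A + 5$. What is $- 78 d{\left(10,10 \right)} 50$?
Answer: $-3919500$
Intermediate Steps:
$d{\left(J,A \right)} = 5 + J A^{2}$ ($d{\left(J,A \right)} = J A^{2} + 5 = 5 + J A^{2}$)
$- 78 d{\left(10,10 \right)} 50 = - 78 \left(5 + 10 \cdot 10^{2}\right) 50 = - 78 \left(5 + 10 \cdot 100\right) 50 = - 78 \left(5 + 1000\right) 50 = \left(-78\right) 1005 \cdot 50 = \left(-78390\right) 50 = -3919500$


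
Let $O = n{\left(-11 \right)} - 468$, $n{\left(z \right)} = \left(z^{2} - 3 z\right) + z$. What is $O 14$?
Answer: $-4550$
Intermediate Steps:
$n{\left(z \right)} = z^{2} - 2 z$
$O = -325$ ($O = - 11 \left(-2 - 11\right) - 468 = \left(-11\right) \left(-13\right) - 468 = 143 - 468 = -325$)
$O 14 = \left(-325\right) 14 = -4550$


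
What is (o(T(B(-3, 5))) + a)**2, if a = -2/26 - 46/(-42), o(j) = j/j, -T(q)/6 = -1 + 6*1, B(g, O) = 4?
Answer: 303601/74529 ≈ 4.0736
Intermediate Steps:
T(q) = -30 (T(q) = -6*(-1 + 6*1) = -6*(-1 + 6) = -6*5 = -30)
o(j) = 1
a = 278/273 (a = -2*1/26 - 46*(-1/42) = -1/13 + 23/21 = 278/273 ≈ 1.0183)
(o(T(B(-3, 5))) + a)**2 = (1 + 278/273)**2 = (551/273)**2 = 303601/74529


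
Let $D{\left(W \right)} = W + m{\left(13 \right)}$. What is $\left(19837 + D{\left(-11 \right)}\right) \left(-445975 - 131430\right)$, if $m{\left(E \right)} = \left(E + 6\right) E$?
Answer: $-11590250565$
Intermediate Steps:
$m{\left(E \right)} = E \left(6 + E\right)$ ($m{\left(E \right)} = \left(6 + E\right) E = E \left(6 + E\right)$)
$D{\left(W \right)} = 247 + W$ ($D{\left(W \right)} = W + 13 \left(6 + 13\right) = W + 13 \cdot 19 = W + 247 = 247 + W$)
$\left(19837 + D{\left(-11 \right)}\right) \left(-445975 - 131430\right) = \left(19837 + \left(247 - 11\right)\right) \left(-445975 - 131430\right) = \left(19837 + 236\right) \left(-577405\right) = 20073 \left(-577405\right) = -11590250565$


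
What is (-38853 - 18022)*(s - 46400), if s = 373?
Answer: 2617785625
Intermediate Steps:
(-38853 - 18022)*(s - 46400) = (-38853 - 18022)*(373 - 46400) = -56875*(-46027) = 2617785625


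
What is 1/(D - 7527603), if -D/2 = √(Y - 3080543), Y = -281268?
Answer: I/(-7527603*I + 2*√3361811) ≈ -1.3284e-7 + 6.4715e-11*I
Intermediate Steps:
D = -2*I*√3361811 (D = -2*√(-281268 - 3080543) = -2*I*√3361811 ≈ -3667.0*I)
1/(D - 7527603) = 1/(-2*I*√3361811 - 7527603) = 1/(-7527603 - 2*I*√3361811)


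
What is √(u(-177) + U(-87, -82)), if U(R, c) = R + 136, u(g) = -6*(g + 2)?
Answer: √1099 ≈ 33.151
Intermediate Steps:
u(g) = -12 - 6*g (u(g) = -6*(2 + g) = -12 - 6*g)
U(R, c) = 136 + R
√(u(-177) + U(-87, -82)) = √((-12 - 6*(-177)) + (136 - 87)) = √((-12 + 1062) + 49) = √(1050 + 49) = √1099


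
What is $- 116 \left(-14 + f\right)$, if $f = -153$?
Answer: $19372$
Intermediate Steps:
$- 116 \left(-14 + f\right) = - 116 \left(-14 - 153\right) = \left(-116\right) \left(-167\right) = 19372$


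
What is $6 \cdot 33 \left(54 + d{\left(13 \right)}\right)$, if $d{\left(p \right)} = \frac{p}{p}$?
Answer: $10890$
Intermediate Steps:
$d{\left(p \right)} = 1$
$6 \cdot 33 \left(54 + d{\left(13 \right)}\right) = 6 \cdot 33 \left(54 + 1\right) = 198 \cdot 55 = 10890$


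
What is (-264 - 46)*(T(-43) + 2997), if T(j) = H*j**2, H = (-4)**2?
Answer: -10100110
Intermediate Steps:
H = 16
T(j) = 16*j**2
(-264 - 46)*(T(-43) + 2997) = (-264 - 46)*(16*(-43)**2 + 2997) = -310*(16*1849 + 2997) = -310*(29584 + 2997) = -310*32581 = -10100110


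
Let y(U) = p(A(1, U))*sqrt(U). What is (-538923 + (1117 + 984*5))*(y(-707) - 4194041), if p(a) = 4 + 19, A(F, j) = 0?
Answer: 2234945732326 - 12256378*I*sqrt(707) ≈ 2.2349e+12 - 3.2589e+8*I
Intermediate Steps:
p(a) = 23
y(U) = 23*sqrt(U)
(-538923 + (1117 + 984*5))*(y(-707) - 4194041) = (-538923 + (1117 + 984*5))*(23*sqrt(-707) - 4194041) = (-538923 + (1117 + 4920))*(23*(I*sqrt(707)) - 4194041) = (-538923 + 6037)*(23*I*sqrt(707) - 4194041) = -532886*(-4194041 + 23*I*sqrt(707)) = 2234945732326 - 12256378*I*sqrt(707)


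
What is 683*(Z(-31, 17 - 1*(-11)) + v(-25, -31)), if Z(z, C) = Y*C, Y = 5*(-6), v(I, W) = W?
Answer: -594893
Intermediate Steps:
Y = -30
Z(z, C) = -30*C
683*(Z(-31, 17 - 1*(-11)) + v(-25, -31)) = 683*(-30*(17 - 1*(-11)) - 31) = 683*(-30*(17 + 11) - 31) = 683*(-30*28 - 31) = 683*(-840 - 31) = 683*(-871) = -594893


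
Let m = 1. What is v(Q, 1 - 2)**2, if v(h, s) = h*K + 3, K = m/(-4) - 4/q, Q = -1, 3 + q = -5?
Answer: 121/16 ≈ 7.5625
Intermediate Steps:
q = -8 (q = -3 - 5 = -8)
K = 1/4 (K = 1/(-4) - 4/(-8) = 1*(-1/4) - 4*(-1/8) = -1/4 + 1/2 = 1/4 ≈ 0.25000)
v(h, s) = 3 + h/4 (v(h, s) = h*(1/4) + 3 = h/4 + 3 = 3 + h/4)
v(Q, 1 - 2)**2 = (3 + (1/4)*(-1))**2 = (3 - 1/4)**2 = (11/4)**2 = 121/16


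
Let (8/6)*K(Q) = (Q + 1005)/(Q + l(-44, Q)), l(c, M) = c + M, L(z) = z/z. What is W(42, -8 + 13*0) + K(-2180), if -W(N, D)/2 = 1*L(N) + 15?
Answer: -186729/5872 ≈ -31.800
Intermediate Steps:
L(z) = 1
l(c, M) = M + c
W(N, D) = -32 (W(N, D) = -2*(1*1 + 15) = -2*(1 + 15) = -2*16 = -32)
K(Q) = 3*(1005 + Q)/(4*(-44 + 2*Q)) (K(Q) = 3*((Q + 1005)/(Q + (Q - 44)))/4 = 3*((1005 + Q)/(Q + (-44 + Q)))/4 = 3*((1005 + Q)/(-44 + 2*Q))/4 = 3*(1005 + Q)/(4*(-44 + 2*Q)))
W(42, -8 + 13*0) + K(-2180) = -32 + 3*(1005 - 2180)/(8*(-22 - 2180)) = -32 + (3/8)*(-1175)/(-2202) = -32 + (3/8)*(-1/2202)*(-1175) = -32 + 1175/5872 = -186729/5872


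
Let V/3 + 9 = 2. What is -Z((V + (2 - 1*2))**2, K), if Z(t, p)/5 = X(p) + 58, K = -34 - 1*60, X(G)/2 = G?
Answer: 650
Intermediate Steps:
X(G) = 2*G
V = -21 (V = -27 + 3*2 = -27 + 6 = -21)
K = -94 (K = -34 - 60 = -94)
Z(t, p) = 290 + 10*p (Z(t, p) = 5*(2*p + 58) = 5*(58 + 2*p) = 290 + 10*p)
-Z((V + (2 - 1*2))**2, K) = -(290 + 10*(-94)) = -(290 - 940) = -1*(-650) = 650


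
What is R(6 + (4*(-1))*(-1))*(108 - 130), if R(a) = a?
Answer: -220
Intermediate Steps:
R(6 + (4*(-1))*(-1))*(108 - 130) = (6 + (4*(-1))*(-1))*(108 - 130) = (6 - 4*(-1))*(-22) = (6 + 4)*(-22) = 10*(-22) = -220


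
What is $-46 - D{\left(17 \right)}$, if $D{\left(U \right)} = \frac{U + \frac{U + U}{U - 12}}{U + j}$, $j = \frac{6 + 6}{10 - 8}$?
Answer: $- \frac{5409}{115} \approx -47.035$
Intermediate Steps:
$j = 6$ ($j = \frac{12}{2} = 12 \cdot \frac{1}{2} = 6$)
$D{\left(U \right)} = \frac{U + \frac{2 U}{-12 + U}}{6 + U}$ ($D{\left(U \right)} = \frac{U + \frac{U + U}{U - 12}}{U + 6} = \frac{U + \frac{2 U}{-12 + U}}{6 + U}$)
$-46 - D{\left(17 \right)} = -46 - \frac{17 \left(-10 + 17\right)}{-72 + 17^{2} - 102} = -46 - 17 \frac{1}{-72 + 289 - 102} \cdot 7 = -46 - 17 \cdot \frac{1}{115} \cdot 7 = -46 - \frac{119}{115} = - \frac{5409}{115}$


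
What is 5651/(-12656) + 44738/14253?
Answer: 485660425/180385968 ≈ 2.6923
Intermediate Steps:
5651/(-12656) + 44738/14253 = 5651*(-1/12656) + 44738*(1/14253) = -5651/12656 + 44738/14253 = 485660425/180385968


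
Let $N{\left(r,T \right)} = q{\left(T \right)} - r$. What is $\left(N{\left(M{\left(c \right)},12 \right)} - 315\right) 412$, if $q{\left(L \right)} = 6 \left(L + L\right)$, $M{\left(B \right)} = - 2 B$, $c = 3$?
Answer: $-67980$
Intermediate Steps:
$q{\left(L \right)} = 12 L$ ($q{\left(L \right)} = 6 \cdot 2 L = 12 L$)
$N{\left(r,T \right)} = - r + 12 T$ ($N{\left(r,T \right)} = 12 T - r = - r + 12 T$)
$\left(N{\left(M{\left(c \right)},12 \right)} - 315\right) 412 = \left(\left(- \left(-2\right) 3 + 12 \cdot 12\right) - 315\right) 412 = \left(\left(\left(-1\right) \left(-6\right) + 144\right) - 315\right) 412 = \left(\left(6 + 144\right) - 315\right) 412 = \left(150 - 315\right) 412 = \left(-165\right) 412 = -67980$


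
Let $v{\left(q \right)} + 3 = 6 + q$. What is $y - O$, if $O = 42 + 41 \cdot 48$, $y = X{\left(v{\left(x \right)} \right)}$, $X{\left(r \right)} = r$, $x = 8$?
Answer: $-1999$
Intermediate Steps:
$v{\left(q \right)} = 3 + q$ ($v{\left(q \right)} = -3 + \left(6 + q\right) = 3 + q$)
$y = 11$ ($y = 3 + 8 = 11$)
$O = 2010$ ($O = 42 + 1968 = 2010$)
$y - O = 11 - 2010 = -1999$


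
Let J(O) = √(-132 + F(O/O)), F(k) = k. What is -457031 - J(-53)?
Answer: -457031 - I*√131 ≈ -4.5703e+5 - 11.446*I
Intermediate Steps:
J(O) = I*√131 (J(O) = √(-132 + O/O) = √(-132 + 1) = √(-131) = I*√131)
-457031 - J(-53) = -457031 - I*√131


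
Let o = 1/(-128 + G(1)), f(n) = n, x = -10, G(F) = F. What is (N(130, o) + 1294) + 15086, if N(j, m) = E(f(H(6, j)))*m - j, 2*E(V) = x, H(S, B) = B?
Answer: 2063755/127 ≈ 16250.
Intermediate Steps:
E(V) = -5 (E(V) = (½)*(-10) = -5)
o = -1/127 (o = 1/(-128 + 1) = 1/(-127) = -1/127 ≈ -0.0078740)
N(j, m) = -j - 5*m (N(j, m) = -5*m - j = -j - 5*m)
(N(130, o) + 1294) + 15086 = ((-1*130 - 5*(-1/127)) + 1294) + 15086 = ((-130 + 5/127) + 1294) + 15086 = (-16505/127 + 1294) + 15086 = 147833/127 + 15086 = 2063755/127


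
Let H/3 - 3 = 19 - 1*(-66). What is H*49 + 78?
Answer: 13014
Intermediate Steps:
H = 264 (H = 9 + 3*(19 - 1*(-66)) = 9 + 3*(19 + 66) = 9 + 3*85 = 9 + 255 = 264)
H*49 + 78 = 264*49 + 78 = 12936 + 78 = 13014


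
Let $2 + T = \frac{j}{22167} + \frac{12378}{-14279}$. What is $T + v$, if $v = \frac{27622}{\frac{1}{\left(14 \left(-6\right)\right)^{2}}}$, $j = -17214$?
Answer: $\frac{20563505189756786}{105507531} \approx 1.949 \cdot 10^{8}$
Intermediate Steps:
$T = - \frac{384409006}{105507531}$ ($T = -2 + \left(- \frac{17214}{22167} + \frac{12378}{-14279}\right) = -2 + \left(\left(-17214\right) \frac{1}{22167} + 12378 \left(- \frac{1}{14279}\right)\right) = -2 - \frac{173393944}{105507531} = - \frac{384409006}{105507531} \approx -3.6434$)
$v = 194900832$ ($v = \frac{27622}{\frac{1}{\left(-84\right)^{2}}} = \frac{27622}{\frac{1}{7056}} = 27622 \frac{1}{\frac{1}{7056}} = 27622 \cdot 7056 = 194900832$)
$T + v = - \frac{384409006}{105507531} + 194900832 = \frac{20563505189756786}{105507531}$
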